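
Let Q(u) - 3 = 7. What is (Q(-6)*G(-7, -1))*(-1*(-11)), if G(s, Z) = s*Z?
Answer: 770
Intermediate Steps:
Q(u) = 10 (Q(u) = 3 + 7 = 10)
G(s, Z) = Z*s
(Q(-6)*G(-7, -1))*(-1*(-11)) = (10*(-1*(-7)))*(-1*(-11)) = (10*7)*11 = 70*11 = 770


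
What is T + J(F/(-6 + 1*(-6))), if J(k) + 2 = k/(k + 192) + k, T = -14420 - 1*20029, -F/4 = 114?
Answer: -3957476/115 ≈ -34413.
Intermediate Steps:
F = -456 (F = -4*114 = -456)
T = -34449 (T = -14420 - 20029 = -34449)
J(k) = -2 + k + k/(192 + k) (J(k) = -2 + (k/(k + 192) + k) = -2 + (k/(192 + k) + k) = -2 + (k + k/(192 + k)) = -2 + k + k/(192 + k))
T + J(F/(-6 + 1*(-6))) = -34449 + (-384 + (-456/(-6 + 1*(-6)))² + 191*(-456/(-6 + 1*(-6))))/(192 - 456/(-6 + 1*(-6))) = -34449 + (-384 + (-456/(-6 - 6))² + 191*(-456/(-6 - 6)))/(192 - 456/(-6 - 6)) = -34449 + (-384 + (-456/(-12))² + 191*(-456/(-12)))/(192 - 456/(-12)) = -34449 + (-384 + (-456*(-1/12))² + 191*(-456*(-1/12)))/(192 - 456*(-1/12)) = -34449 + (-384 + 38² + 191*38)/(192 + 38) = -34449 + (-384 + 1444 + 7258)/230 = -34449 + (1/230)*8318 = -34449 + 4159/115 = -3957476/115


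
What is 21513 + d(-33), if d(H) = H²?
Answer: 22602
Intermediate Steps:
21513 + d(-33) = 21513 + (-33)² = 21513 + 1089 = 22602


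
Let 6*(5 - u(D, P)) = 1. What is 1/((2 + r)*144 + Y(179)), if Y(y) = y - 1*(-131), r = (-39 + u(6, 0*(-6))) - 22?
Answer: -1/7490 ≈ -0.00013351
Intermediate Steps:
u(D, P) = 29/6 (u(D, P) = 5 - ⅙*1 = 5 - ⅙ = 29/6)
r = -337/6 (r = (-39 + 29/6) - 22 = -205/6 - 22 = -337/6 ≈ -56.167)
Y(y) = 131 + y (Y(y) = y + 131 = 131 + y)
1/((2 + r)*144 + Y(179)) = 1/((2 - 337/6)*144 + (131 + 179)) = 1/(-325/6*144 + 310) = 1/(-7800 + 310) = 1/(-7490) = -1/7490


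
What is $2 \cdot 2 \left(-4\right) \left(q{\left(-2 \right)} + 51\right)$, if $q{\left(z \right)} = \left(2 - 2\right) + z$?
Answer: $-784$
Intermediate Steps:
$q{\left(z \right)} = z$ ($q{\left(z \right)} = 0 + z = z$)
$2 \cdot 2 \left(-4\right) \left(q{\left(-2 \right)} + 51\right) = 2 \cdot 2 \left(-4\right) \left(-2 + 51\right) = 4 \left(-4\right) 49 = \left(-16\right) 49 = -784$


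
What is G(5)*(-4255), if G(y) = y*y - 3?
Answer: -93610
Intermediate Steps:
G(y) = -3 + y**2 (G(y) = y**2 - 3 = -3 + y**2)
G(5)*(-4255) = (-3 + 5**2)*(-4255) = (-3 + 25)*(-4255) = 22*(-4255) = -93610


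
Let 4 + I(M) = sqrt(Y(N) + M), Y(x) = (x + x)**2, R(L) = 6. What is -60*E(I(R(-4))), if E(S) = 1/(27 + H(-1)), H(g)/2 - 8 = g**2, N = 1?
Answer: -4/3 ≈ -1.3333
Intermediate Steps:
Y(x) = 4*x**2 (Y(x) = (2*x)**2 = 4*x**2)
H(g) = 16 + 2*g**2
I(M) = -4 + sqrt(4 + M) (I(M) = -4 + sqrt(4*1**2 + M) = -4 + sqrt(4*1 + M) = -4 + sqrt(4 + M))
E(S) = 1/45 (E(S) = 1/(27 + (16 + 2*(-1)**2)) = 1/(27 + (16 + 2*1)) = 1/(27 + (16 + 2)) = 1/(27 + 18) = 1/45)
-60*E(I(R(-4))) = -60*1/45 = -4/3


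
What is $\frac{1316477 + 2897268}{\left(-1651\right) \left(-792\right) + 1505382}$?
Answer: $\frac{4213745}{2812974} \approx 1.498$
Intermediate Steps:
$\frac{1316477 + 2897268}{\left(-1651\right) \left(-792\right) + 1505382} = \frac{4213745}{1307592 + 1505382} = \frac{4213745}{2812974}$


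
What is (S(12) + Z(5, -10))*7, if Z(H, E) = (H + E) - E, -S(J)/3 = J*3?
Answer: -721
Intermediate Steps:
S(J) = -9*J (S(J) = -3*J*3 = -9*J)
Z(H, E) = H (Z(H, E) = (E + H) - E = H)
(S(12) + Z(5, -10))*7 = (-9*12 + 5)*7 = (-108 + 5)*7 = -103*7 = -721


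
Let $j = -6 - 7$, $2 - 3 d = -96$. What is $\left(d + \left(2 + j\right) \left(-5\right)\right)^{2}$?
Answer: $\frac{69169}{9} \approx 7685.4$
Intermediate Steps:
$d = \frac{98}{3}$ ($d = \frac{2}{3} - -32 = \frac{2}{3} + 32 = \frac{98}{3} \approx 32.667$)
$j = -13$ ($j = -6 - 7 = -13$)
$\left(d + \left(2 + j\right) \left(-5\right)\right)^{2} = \left(\frac{98}{3} + \left(2 - 13\right) \left(-5\right)\right)^{2} = \left(\frac{98}{3} - -55\right)^{2} = \left(\frac{98}{3} + 55\right)^{2} = \left(\frac{263}{3}\right)^{2} = \frac{69169}{9}$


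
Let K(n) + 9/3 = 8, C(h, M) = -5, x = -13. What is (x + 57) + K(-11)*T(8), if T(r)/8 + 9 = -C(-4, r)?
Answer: -116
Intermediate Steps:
K(n) = 5 (K(n) = -3 + 8 = 5)
T(r) = -32 (T(r) = -72 + 8*(-1*(-5)) = -72 + 8*5 = -72 + 40 = -32)
(x + 57) + K(-11)*T(8) = (-13 + 57) + 5*(-32) = 44 - 160 = -116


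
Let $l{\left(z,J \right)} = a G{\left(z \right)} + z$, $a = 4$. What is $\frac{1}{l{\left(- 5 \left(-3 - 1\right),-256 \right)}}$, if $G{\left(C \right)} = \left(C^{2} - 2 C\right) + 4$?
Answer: $\frac{1}{1476} \approx 0.00067751$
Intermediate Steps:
$G{\left(C \right)} = 4 + C^{2} - 2 C$
$l{\left(z,J \right)} = 16 - 7 z + 4 z^{2}$ ($l{\left(z,J \right)} = 4 \left(4 + z^{2} - 2 z\right) + z = \left(16 - 8 z + 4 z^{2}\right) + z = 16 - 7 z + 4 z^{2}$)
$\frac{1}{l{\left(- 5 \left(-3 - 1\right),-256 \right)}} = \frac{1}{16 - 7 \left(- 5 \left(-3 - 1\right)\right) + 4 \left(- 5 \left(-3 - 1\right)\right)^{2}} = \frac{1}{16 - 7 \left(\left(-5\right) \left(-4\right)\right) + 4 \left(\left(-5\right) \left(-4\right)\right)^{2}} = \frac{1}{16 - 140 + 4 \cdot 20^{2}} = \frac{1}{16 - 140 + 4 \cdot 400} = \frac{1}{16 - 140 + 1600} = \frac{1}{1476}$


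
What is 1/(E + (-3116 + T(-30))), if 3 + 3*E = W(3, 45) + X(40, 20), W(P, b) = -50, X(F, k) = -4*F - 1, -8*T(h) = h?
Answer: -12/38203 ≈ -0.00031411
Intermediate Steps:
T(h) = -h/8
X(F, k) = -1 - 4*F
E = -214/3 (E = -1 + (-50 + (-1 - 4*40))/3 = -1 + (-50 + (-1 - 160))/3 = -1 + (-50 - 161)/3 = -1 + (1/3)*(-211) = -1 - 211/3 = -214/3 ≈ -71.333)
1/(E + (-3116 + T(-30))) = 1/(-214/3 + (-3116 - 1/8*(-30))) = 1/(-214/3 + (-3116 + 15/4)) = 1/(-214/3 - 12449/4) = 1/(-38203/12) = -12/38203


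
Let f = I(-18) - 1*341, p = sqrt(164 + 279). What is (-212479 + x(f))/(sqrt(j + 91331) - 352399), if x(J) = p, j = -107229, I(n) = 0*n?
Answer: (212479 - sqrt(443))/(352399 - I*sqrt(15898)) ≈ 0.60289 + 0.00021571*I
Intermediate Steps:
p = sqrt(443) ≈ 21.048
I(n) = 0
f = -341 (f = 0 - 1*341 = 0 - 341 = -341)
x(J) = sqrt(443)
(-212479 + x(f))/(sqrt(j + 91331) - 352399) = (-212479 + sqrt(443))/(sqrt(-107229 + 91331) - 352399) = (-212479 + sqrt(443))/(sqrt(-15898) - 352399) = (-212479 + sqrt(443))/(I*sqrt(15898) - 352399) = (-212479 + sqrt(443))/(-352399 + I*sqrt(15898))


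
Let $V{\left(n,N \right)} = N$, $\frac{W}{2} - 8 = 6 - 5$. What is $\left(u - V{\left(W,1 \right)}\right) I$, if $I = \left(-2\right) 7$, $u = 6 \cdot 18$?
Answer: $-1498$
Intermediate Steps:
$W = 18$ ($W = 16 + 2 \left(6 - 5\right) = 16 + 2 \cdot 1 = 16 + 2 = 18$)
$u = 108$
$I = -14$
$\left(u - V{\left(W,1 \right)}\right) I = \left(108 - 1\right) \left(-14\right) = 107 \left(-14\right) = -1498$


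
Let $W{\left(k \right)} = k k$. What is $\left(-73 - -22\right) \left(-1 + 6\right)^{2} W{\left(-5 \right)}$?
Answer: $-31875$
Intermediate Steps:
$W{\left(k \right)} = k^{2}$
$\left(-73 - -22\right) \left(-1 + 6\right)^{2} W{\left(-5 \right)} = \left(-73 - -22\right) \left(-1 + 6\right)^{2} \left(-5\right)^{2} = \left(-73 + 22\right) 5^{2} \cdot 25 = \left(-51\right) 25 \cdot 25 = \left(-1275\right) 25 = -31875$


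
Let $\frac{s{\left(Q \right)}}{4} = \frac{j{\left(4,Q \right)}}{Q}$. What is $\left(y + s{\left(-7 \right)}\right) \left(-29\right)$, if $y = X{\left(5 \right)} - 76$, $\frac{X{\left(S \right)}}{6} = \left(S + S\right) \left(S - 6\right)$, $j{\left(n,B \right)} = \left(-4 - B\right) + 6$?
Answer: $\frac{28652}{7} \approx 4093.1$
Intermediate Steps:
$j{\left(n,B \right)} = 2 - B$
$X{\left(S \right)} = 12 S \left(-6 + S\right)$ ($X{\left(S \right)} = 6 \left(S + S\right) \left(S - 6\right) = 6 \cdot 2 S \left(-6 + S\right) = 12 S \left(-6 + S\right)$)
$s{\left(Q \right)} = \frac{4 \left(2 - Q\right)}{Q}$ ($s{\left(Q \right)} = 4 \frac{2 - Q}{Q} = \frac{4 \left(2 - Q\right)}{Q}$)
$y = -136$ ($y = 12 \cdot 5 \left(-6 + 5\right) - 76 = 12 \cdot 5 \left(-1\right) - 76 = -60 - 76 = -136$)
$\left(y + s{\left(-7 \right)}\right) \left(-29\right) = \left(-136 - \left(4 - \frac{8}{-7}\right)\right) \left(-29\right) = \left(-136 + \left(-4 + 8 \left(- \frac{1}{7}\right)\right)\right) \left(-29\right) = \left(-136 - \frac{36}{7}\right) \left(-29\right) = \left(- \frac{988}{7}\right) \left(-29\right) = \frac{28652}{7}$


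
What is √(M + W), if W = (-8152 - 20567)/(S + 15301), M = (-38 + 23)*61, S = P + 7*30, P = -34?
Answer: 3*I*√2711374358/5159 ≈ 30.28*I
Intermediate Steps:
S = 176 (S = -34 + 7*30 = -34 + 210 = 176)
M = -915 (M = -15*61 = -915)
W = -9573/5159 (W = (-8152 - 20567)/(176 + 15301) = -28719/15477 = -28719*1/15477 = -9573/5159 ≈ -1.8556)
√(M + W) = √(-915 - 9573/5159) = √(-4730058/5159) = 3*I*√2711374358/5159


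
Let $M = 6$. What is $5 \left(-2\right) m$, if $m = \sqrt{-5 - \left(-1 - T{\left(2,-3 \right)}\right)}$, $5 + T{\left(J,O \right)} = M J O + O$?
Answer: $- 40 i \sqrt{3} \approx - 69.282 i$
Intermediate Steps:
$T{\left(J,O \right)} = -5 + O + 6 J O$ ($T{\left(J,O \right)} = -5 + \left(6 J O + O\right) = -5 + \left(O + 6 J O\right) = -5 + O + 6 J O$)
$m = 4 i \sqrt{3}$ ($m = \sqrt{-5 + \left(\left(\left(-5 - 3 + 6 \cdot 2 \left(-3\right)\right) + 6\right) - 5\right)} = \sqrt{-5 + \left(\left(\left(-5 - 3 - 36\right) + 6\right) - 5\right)} = \sqrt{-5 + \left(\left(-44 + 6\right) - 5\right)} = \sqrt{-5 - 43} = \sqrt{-48} = 4 i \sqrt{3} \approx 6.9282 i$)
$5 \left(-2\right) m = 5 \left(-2\right) 4 i \sqrt{3} = - 10 \cdot 4 i \sqrt{3} = - 40 i \sqrt{3}$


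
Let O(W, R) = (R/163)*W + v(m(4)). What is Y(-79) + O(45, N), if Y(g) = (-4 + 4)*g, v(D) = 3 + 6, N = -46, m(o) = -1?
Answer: -603/163 ≈ -3.6994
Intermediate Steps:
v(D) = 9
O(W, R) = 9 + R*W/163 (O(W, R) = (R/163)*W + 9 = R*W/163 + 9 = 9 + R*W/163)
Y(g) = 0 (Y(g) = 0*g = 0)
Y(-79) + O(45, N) = 0 + (9 + (1/163)*(-46)*45) = 0 + (9 - 2070/163) = 0 - 603/163 = -603/163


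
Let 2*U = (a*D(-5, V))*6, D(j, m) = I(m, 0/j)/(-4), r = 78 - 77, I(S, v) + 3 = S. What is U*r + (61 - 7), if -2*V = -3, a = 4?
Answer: 117/2 ≈ 58.500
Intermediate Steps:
I(S, v) = -3 + S
V = 3/2 (V = -½*(-3) = 3/2 ≈ 1.5000)
r = 1
D(j, m) = ¾ - m/4 (D(j, m) = (-3 + m)/(-4) = (-3 + m)*(-¼) = ¾ - m/4)
U = 9/2 (U = ((4*(¾ - ¼*3/2))*6)/2 = ((4*(¾ - 3/8))*6)/2 = ((4*(3/8))*6)/2 = ((3/2)*6)/2 = (½)*9 = 9/2 ≈ 4.5000)
U*r + (61 - 7) = (9/2)*1 + (61 - 7) = 9/2 + 54 = 117/2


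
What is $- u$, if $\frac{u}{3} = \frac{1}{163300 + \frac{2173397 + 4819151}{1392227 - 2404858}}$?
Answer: $- \frac{3037893}{165355649752} \approx -1.8372 \cdot 10^{-5}$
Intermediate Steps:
$u = \frac{3037893}{165355649752}$ ($u = \frac{3}{163300 + \frac{2173397 + 4819151}{1392227 - 2404858}} = \frac{3}{163300 + \frac{6992548}{-1012631}} = \frac{3}{163300 + 6992548 \left(- \frac{1}{1012631}\right)} = \frac{3}{163300 - \frac{6992548}{1012631}} = \frac{3}{\frac{165355649752}{1012631}} = 3 \cdot \frac{1012631}{165355649752} = \frac{3037893}{165355649752} \approx 1.8372 \cdot 10^{-5}$)
$- u = \left(-1\right) \frac{3037893}{165355649752} = - \frac{3037893}{165355649752}$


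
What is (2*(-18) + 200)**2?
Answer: 26896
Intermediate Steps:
(2*(-18) + 200)**2 = (-36 + 200)**2 = 164**2 = 26896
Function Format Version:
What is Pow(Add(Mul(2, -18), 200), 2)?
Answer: 26896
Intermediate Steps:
Pow(Add(Mul(2, -18), 200), 2) = Pow(Add(-36, 200), 2) = Pow(164, 2) = 26896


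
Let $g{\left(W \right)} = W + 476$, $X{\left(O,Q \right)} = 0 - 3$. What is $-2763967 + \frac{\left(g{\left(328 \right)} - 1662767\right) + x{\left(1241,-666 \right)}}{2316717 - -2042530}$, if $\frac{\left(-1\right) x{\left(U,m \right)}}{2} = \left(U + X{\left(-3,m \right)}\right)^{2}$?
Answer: $- \frac{12048819580100}{4359247} \approx -2.764 \cdot 10^{6}$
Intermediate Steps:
$X{\left(O,Q \right)} = -3$
$x{\left(U,m \right)} = - 2 \left(-3 + U\right)^{2}$ ($x{\left(U,m \right)} = - 2 \left(U - 3\right)^{2} = - 2 \left(-3 + U\right)^{2}$)
$g{\left(W \right)} = 476 + W$
$-2763967 + \frac{\left(g{\left(328 \right)} - 1662767\right) + x{\left(1241,-666 \right)}}{2316717 - -2042530} = -2763967 + \frac{\left(\left(476 + 328\right) - 1662767\right) - 2 \left(-3 + 1241\right)^{2}}{2316717 - -2042530} = -2763967 + \frac{\left(804 - 1662767\right) - 2 \cdot 1238^{2}}{2316717 + 2042530} = -2763967 + \frac{-1661963 - 3065288}{4359247} = -2763967 + \left(-1661963 - 3065288\right) \frac{1}{4359247} = -2763967 - \frac{4727251}{4359247} = - \frac{12048819580100}{4359247}$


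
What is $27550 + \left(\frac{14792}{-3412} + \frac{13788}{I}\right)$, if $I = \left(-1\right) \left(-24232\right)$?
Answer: $\frac{142344446507}{5167474} \approx 27546.0$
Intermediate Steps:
$I = 24232$
$27550 + \left(\frac{14792}{-3412} + \frac{13788}{I}\right) = 27550 + \left(\frac{14792}{-3412} + \frac{13788}{24232}\right) = 27550 + \left(14792 \left(- \frac{1}{3412}\right) + 13788 \cdot \frac{1}{24232}\right) = 27550 + \left(- \frac{3698}{853} + \frac{3447}{6058}\right) = 27550 - \frac{19462193}{5167474} = \frac{142344446507}{5167474}$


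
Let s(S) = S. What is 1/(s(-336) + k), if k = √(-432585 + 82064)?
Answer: -336/463417 - I*√350521/463417 ≈ -0.00072505 - 0.0012776*I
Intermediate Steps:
k = I*√350521 (k = √(-350521) = I*√350521 ≈ 592.05*I)
1/(s(-336) + k) = 1/(-336 + I*√350521)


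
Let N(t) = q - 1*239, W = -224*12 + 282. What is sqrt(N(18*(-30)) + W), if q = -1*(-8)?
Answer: 3*I*sqrt(293) ≈ 51.352*I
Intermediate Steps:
W = -2406 (W = -2688 + 282 = -2406)
q = 8
N(t) = -231 (N(t) = 8 - 1*239 = 8 - 239 = -231)
sqrt(N(18*(-30)) + W) = sqrt(-231 - 2406) = sqrt(-2637) = 3*I*sqrt(293)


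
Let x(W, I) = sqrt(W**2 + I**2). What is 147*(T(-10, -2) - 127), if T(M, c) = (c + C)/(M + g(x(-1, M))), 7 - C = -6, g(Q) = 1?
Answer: -56546/3 ≈ -18849.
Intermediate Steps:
x(W, I) = sqrt(I**2 + W**2)
C = 13 (C = 7 - 1*(-6) = 7 + 6 = 13)
T(M, c) = (13 + c)/(1 + M) (T(M, c) = (c + 13)/(M + 1) = (13 + c)/(1 + M))
147*(T(-10, -2) - 127) = 147*((13 - 2)/(1 - 10) - 127) = 147*(11/(-9) - 127) = 147*(-1/9*11 - 127) = 147*(-11/9 - 127) = 147*(-1154/9) = -56546/3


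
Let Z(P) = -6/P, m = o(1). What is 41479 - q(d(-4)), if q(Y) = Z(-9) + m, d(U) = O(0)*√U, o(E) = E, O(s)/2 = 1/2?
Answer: 124432/3 ≈ 41477.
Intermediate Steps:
O(s) = 1 (O(s) = 2/2 = 2*(½) = 1)
d(U) = √U (d(U) = 1*√U = √U)
m = 1
q(Y) = 5/3 (q(Y) = -6/(-9) + 1 = -6*(-⅑) + 1 = ⅔ + 1 = 5/3)
41479 - q(d(-4)) = 41479 - 1*5/3 = 41479 - 5/3 = 124432/3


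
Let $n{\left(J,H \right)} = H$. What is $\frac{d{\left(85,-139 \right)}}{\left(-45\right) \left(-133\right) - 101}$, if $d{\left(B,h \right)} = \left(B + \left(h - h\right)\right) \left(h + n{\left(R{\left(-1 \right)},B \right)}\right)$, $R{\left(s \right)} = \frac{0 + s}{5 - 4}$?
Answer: $- \frac{2295}{2942} \approx -0.78008$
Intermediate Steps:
$R{\left(s \right)} = s$ ($R{\left(s \right)} = \frac{s}{1} = s 1 = s$)
$d{\left(B,h \right)} = B \left(B + h\right)$ ($d{\left(B,h \right)} = \left(B + \left(h - h\right)\right) \left(h + B\right) = \left(B + 0\right) \left(B + h\right) = B \left(B + h\right)$)
$\frac{d{\left(85,-139 \right)}}{\left(-45\right) \left(-133\right) - 101} = \frac{85 \left(85 - 139\right)}{\left(-45\right) \left(-133\right) - 101} = \frac{85 \left(-54\right)}{5985 - 101} = - \frac{4590}{5884} = \left(-4590\right) \frac{1}{5884} = - \frac{2295}{2942}$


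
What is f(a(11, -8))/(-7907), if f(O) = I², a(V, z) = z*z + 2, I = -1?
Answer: -1/7907 ≈ -0.00012647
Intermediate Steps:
a(V, z) = 2 + z² (a(V, z) = z² + 2 = 2 + z²)
f(O) = 1 (f(O) = (-1)² = 1)
f(a(11, -8))/(-7907) = 1/(-7907) = 1*(-1/7907) = -1/7907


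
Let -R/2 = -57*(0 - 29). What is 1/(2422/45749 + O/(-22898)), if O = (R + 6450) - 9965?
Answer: 1047560602/367512885 ≈ 2.8504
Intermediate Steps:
R = -3306 (R = -(-114)*(0 - 29) = -(-114)*(-29) = -2*1653 = -3306)
O = -6821 (O = (-3306 + 6450) - 9965 = 3144 - 9965 = -6821)
1/(2422/45749 + O/(-22898)) = 1/(2422/45749 - 6821/(-22898)) = 1/(2422*(1/45749) - 6821*(-1/22898)) = 1/(2422/45749 + 6821/22898) = 1/(367512885/1047560602) = 1047560602/367512885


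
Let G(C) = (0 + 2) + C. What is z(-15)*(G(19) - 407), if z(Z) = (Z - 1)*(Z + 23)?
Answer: 49408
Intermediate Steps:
z(Z) = (-1 + Z)*(23 + Z)
G(C) = 2 + C
z(-15)*(G(19) - 407) = (-23 + (-15)² + 22*(-15))*((2 + 19) - 407) = (-23 + 225 - 330)*(21 - 407) = -128*(-386) = 49408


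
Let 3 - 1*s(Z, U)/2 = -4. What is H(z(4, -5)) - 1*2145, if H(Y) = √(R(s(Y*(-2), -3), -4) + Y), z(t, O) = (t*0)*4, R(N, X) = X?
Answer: -2145 + 2*I ≈ -2145.0 + 2.0*I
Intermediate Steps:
s(Z, U) = 14 (s(Z, U) = 6 - 2*(-4) = 6 + 8 = 14)
z(t, O) = 0 (z(t, O) = 0*4 = 0)
H(Y) = √(-4 + Y)
H(z(4, -5)) - 1*2145 = √(-4 + 0) - 1*2145 = √(-4) - 2145 = 2*I - 2145 = -2145 + 2*I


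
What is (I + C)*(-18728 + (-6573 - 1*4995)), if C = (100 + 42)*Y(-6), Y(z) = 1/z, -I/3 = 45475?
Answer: 12401546416/3 ≈ 4.1338e+9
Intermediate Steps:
I = -136425 (I = -3*45475 = -136425)
C = -71/3 (C = (100 + 42)/(-6) = 142*(-⅙) = -71/3 ≈ -23.667)
(I + C)*(-18728 + (-6573 - 1*4995)) = (-136425 - 71/3)*(-18728 + (-6573 - 1*4995)) = -409346*(-18728 + (-6573 - 4995))/3 = -409346*(-18728 - 11568)/3 = -409346/3*(-30296) = 12401546416/3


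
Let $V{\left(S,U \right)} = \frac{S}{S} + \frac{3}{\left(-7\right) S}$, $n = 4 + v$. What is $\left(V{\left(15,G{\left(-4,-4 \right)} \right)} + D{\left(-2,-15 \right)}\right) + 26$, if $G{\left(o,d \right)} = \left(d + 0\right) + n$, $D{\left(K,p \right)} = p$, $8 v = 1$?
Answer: $\frac{419}{35} \approx 11.971$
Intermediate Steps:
$v = \frac{1}{8}$ ($v = \frac{1}{8} \cdot 1 = \frac{1}{8} \approx 0.125$)
$n = \frac{33}{8}$ ($n = 4 + \frac{1}{8} = \frac{33}{8} \approx 4.125$)
$G{\left(o,d \right)} = \frac{33}{8} + d$ ($G{\left(o,d \right)} = \left(d + 0\right) + \frac{33}{8} = d + \frac{33}{8} = \frac{33}{8} + d$)
$V{\left(S,U \right)} = 1 - \frac{3}{7 S}$ ($V{\left(S,U \right)} = 1 + 3 \left(- \frac{1}{7 S}\right) = 1 - \frac{3}{7 S}$)
$\left(V{\left(15,G{\left(-4,-4 \right)} \right)} + D{\left(-2,-15 \right)}\right) + 26 = \left(\frac{- \frac{3}{7} + 15}{15} - 15\right) + 26 = \left(\frac{1}{15} \cdot \frac{102}{7} - 15\right) + 26 = \left(\frac{34}{35} - 15\right) + 26 = - \frac{491}{35} + 26 = \frac{419}{35}$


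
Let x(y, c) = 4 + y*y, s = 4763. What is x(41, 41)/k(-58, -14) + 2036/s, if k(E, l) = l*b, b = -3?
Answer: 8111167/200046 ≈ 40.547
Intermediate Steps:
k(E, l) = -3*l (k(E, l) = l*(-3) = -3*l)
x(y, c) = 4 + y**2
x(41, 41)/k(-58, -14) + 2036/s = (4 + 41**2)/((-3*(-14))) + 2036/4763 = (4 + 1681)/42 + 2036*(1/4763) = 1685*(1/42) + 2036/4763 = 1685/42 + 2036/4763 = 8111167/200046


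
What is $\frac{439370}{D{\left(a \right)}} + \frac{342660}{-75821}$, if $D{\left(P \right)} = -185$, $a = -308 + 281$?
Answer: $- \frac{6675372974}{2805377} \approx -2379.5$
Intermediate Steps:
$a = -27$
$\frac{439370}{D{\left(a \right)}} + \frac{342660}{-75821} = \frac{439370}{-185} + \frac{342660}{-75821} = 439370 \left(- \frac{1}{185}\right) + 342660 \left(- \frac{1}{75821}\right) = - \frac{87874}{37} - \frac{342660}{75821} = - \frac{6675372974}{2805377}$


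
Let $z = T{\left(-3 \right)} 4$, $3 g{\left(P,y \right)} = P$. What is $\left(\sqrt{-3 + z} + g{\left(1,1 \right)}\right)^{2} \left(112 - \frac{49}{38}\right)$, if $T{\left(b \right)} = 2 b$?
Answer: $- \frac{509047}{171} + \frac{4207 i \sqrt{3}}{19} \approx -2976.9 + 383.51 i$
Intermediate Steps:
$g{\left(P,y \right)} = \frac{P}{3}$
$z = -24$ ($z = 2 \left(-3\right) 4 = \left(-6\right) 4 = -24$)
$\left(\sqrt{-3 + z} + g{\left(1,1 \right)}\right)^{2} \left(112 - \frac{49}{38}\right) = \left(\sqrt{-3 - 24} + \frac{1}{3} \cdot 1\right)^{2} \left(112 - \frac{49}{38}\right) = \left(\sqrt{-27} + \frac{1}{3}\right)^{2} \left(112 - \frac{49}{38}\right) = \left(3 i \sqrt{3} + \frac{1}{3}\right)^{2} \left(112 - \frac{49}{38}\right) = \left(\frac{1}{3} + 3 i \sqrt{3}\right)^{2} \cdot \frac{4207}{38} = \frac{4207 \left(\frac{1}{3} + 3 i \sqrt{3}\right)^{2}}{38}$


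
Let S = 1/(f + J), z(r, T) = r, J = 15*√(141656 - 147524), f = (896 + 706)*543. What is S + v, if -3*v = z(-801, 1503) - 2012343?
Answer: 9403407718985261/14013018024 - 5*I*√163/42039054072 ≈ 6.7105e+5 - 1.5185e-9*I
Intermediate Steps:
f = 869886 (f = 1602*543 = 869886)
J = 90*I*√163 (J = 15*√(-5868) = 15*(6*I*√163) = 90*I*√163 ≈ 1149.0*I)
S = 1/(869886 + 90*I*√163) ≈ 1.1496e-6 - 1.52e-9*I
v = 671048 (v = -(-801 - 2012343)/3 = -⅓*(-2013144) = 671048)
S + v = (16109/14013018024 - 5*I*√163/42039054072) + 671048 = 9403407718985261/14013018024 - 5*I*√163/42039054072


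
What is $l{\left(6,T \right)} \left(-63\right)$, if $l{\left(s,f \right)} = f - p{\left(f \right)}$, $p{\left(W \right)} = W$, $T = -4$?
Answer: $0$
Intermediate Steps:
$l{\left(s,f \right)} = 0$ ($l{\left(s,f \right)} = f - f = 0$)
$l{\left(6,T \right)} \left(-63\right) = 0 \left(-63\right) = 0$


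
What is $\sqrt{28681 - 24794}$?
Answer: $13 \sqrt{23} \approx 62.346$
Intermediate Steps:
$\sqrt{28681 - 24794} = \sqrt{3887} = 13 \sqrt{23}$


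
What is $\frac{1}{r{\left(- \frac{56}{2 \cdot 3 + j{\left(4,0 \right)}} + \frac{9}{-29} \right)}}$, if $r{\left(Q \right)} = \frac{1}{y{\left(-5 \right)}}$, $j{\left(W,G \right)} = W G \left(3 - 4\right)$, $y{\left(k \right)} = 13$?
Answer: $13$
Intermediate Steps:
$j{\left(W,G \right)} = - G W$ ($j{\left(W,G \right)} = G W \left(-1\right) = - G W$)
$r{\left(Q \right)} = \frac{1}{13}$
$\frac{1}{r{\left(- \frac{56}{2 \cdot 3 + j{\left(4,0 \right)}} + \frac{9}{-29} \right)}} = \frac{1}{\frac{1}{13}} = 13$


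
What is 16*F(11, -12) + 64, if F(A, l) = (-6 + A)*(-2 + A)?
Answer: 784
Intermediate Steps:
16*F(11, -12) + 64 = 16*(12 + 11² - 8*11) + 64 = 16*(12 + 121 - 88) + 64 = 16*45 + 64 = 720 + 64 = 784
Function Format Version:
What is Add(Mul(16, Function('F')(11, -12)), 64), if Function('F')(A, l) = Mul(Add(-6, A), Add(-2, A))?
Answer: 784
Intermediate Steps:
Add(Mul(16, Function('F')(11, -12)), 64) = Add(Mul(16, Add(12, Pow(11, 2), Mul(-8, 11))), 64) = Add(Mul(16, Add(12, 121, -88)), 64) = Add(Mul(16, 45), 64) = Add(720, 64) = 784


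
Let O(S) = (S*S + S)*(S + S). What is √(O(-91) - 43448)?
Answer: 2*I*√383507 ≈ 1238.6*I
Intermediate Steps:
O(S) = 2*S*(S + S²) (O(S) = (S² + S)*(2*S) = (S + S²)*(2*S) = 2*S*(S + S²))
√(O(-91) - 43448) = √(2*(-91)²*(1 - 91) - 43448) = √(2*8281*(-90) - 43448) = √(-1490580 - 43448) = √(-1534028) = 2*I*√383507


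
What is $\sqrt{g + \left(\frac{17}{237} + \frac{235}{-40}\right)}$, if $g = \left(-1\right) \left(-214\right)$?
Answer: $\frac{\sqrt{187107234}}{948} \approx 14.429$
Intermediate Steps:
$g = 214$
$\sqrt{g + \left(\frac{17}{237} + \frac{235}{-40}\right)} = \sqrt{214 + \left(\frac{17}{237} + \frac{235}{-40}\right)} = \sqrt{214 + \left(17 \cdot \frac{1}{237} + 235 \left(- \frac{1}{40}\right)\right)} = \sqrt{214 + \left(\frac{17}{237} - \frac{47}{8}\right)} = \sqrt{214 - \frac{11003}{1896}} = \sqrt{\frac{394741}{1896}} = \frac{\sqrt{187107234}}{948}$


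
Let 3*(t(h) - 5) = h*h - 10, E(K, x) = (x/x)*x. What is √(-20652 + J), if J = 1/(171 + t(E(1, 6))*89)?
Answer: I*√357738970602/4162 ≈ 143.71*I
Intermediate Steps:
E(K, x) = x (E(K, x) = 1*x = x)
t(h) = 5/3 + h²/3 (t(h) = 5 + (h*h - 10)/3 = 5 + (h² - 10)/3 = 5 + (-10 + h²)/3 = 5 + (-10/3 + h²/3) = 5/3 + h²/3)
J = 3/4162 (J = 1/(171 + (5/3 + (⅓)*6²)*89) = 1/(171 + (5/3 + (⅓)*36)*89) = 1/(171 + (5/3 + 12)*89) = 1/(171 + (41/3)*89) = 1/(171 + 3649/3) = 1/(4162/3) = 3/4162 ≈ 0.00072081)
√(-20652 + J) = √(-20652 + 3/4162) = √(-85953621/4162) = I*√357738970602/4162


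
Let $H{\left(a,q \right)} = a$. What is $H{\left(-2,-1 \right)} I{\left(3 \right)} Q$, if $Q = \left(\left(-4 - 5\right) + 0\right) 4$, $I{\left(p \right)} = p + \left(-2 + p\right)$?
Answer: $288$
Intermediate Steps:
$I{\left(p \right)} = -2 + 2 p$
$Q = -36$ ($Q = \left(-9 + 0\right) 4 = \left(-9\right) 4 = -36$)
$H{\left(-2,-1 \right)} I{\left(3 \right)} Q = - 2 \left(-2 + 2 \cdot 3\right) \left(-36\right) = - 2 \left(-2 + 6\right) \left(-36\right) = \left(-2\right) 4 \left(-36\right) = \left(-8\right) \left(-36\right) = 288$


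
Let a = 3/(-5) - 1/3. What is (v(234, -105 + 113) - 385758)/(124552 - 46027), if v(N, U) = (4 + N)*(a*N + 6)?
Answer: -242394/43625 ≈ -5.5563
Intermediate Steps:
a = -14/15 (a = 3*(-⅕) - 1*⅓ = -⅗ - ⅓ = -14/15 ≈ -0.93333)
v(N, U) = (4 + N)*(6 - 14*N/15) (v(N, U) = (4 + N)*(-14*N/15 + 6) = (4 + N)*(6 - 14*N/15))
(v(234, -105 + 113) - 385758)/(124552 - 46027) = ((24 - 14/15*234² + (34/15)*234) - 385758)/(124552 - 46027) = ((24 - 14/15*54756 + 2652/5) - 385758)/78525 = ((24 - 255528/5 + 2652/5) - 385758)*(1/78525) = (-252756/5 - 385758)*(1/78525) = -2181546/5*1/78525 = -242394/43625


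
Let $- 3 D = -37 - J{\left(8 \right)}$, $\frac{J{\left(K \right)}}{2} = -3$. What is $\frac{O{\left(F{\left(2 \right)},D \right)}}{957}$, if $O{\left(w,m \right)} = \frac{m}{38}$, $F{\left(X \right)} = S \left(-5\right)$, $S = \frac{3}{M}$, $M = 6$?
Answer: $\frac{31}{109098} \approx 0.00028415$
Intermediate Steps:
$J{\left(K \right)} = -6$ ($J{\left(K \right)} = 2 \left(-3\right) = -6$)
$S = \frac{1}{2}$ ($S = \frac{3}{6} = 3 \cdot \frac{1}{6} = \frac{1}{2} \approx 0.5$)
$F{\left(X \right)} = - \frac{5}{2}$ ($F{\left(X \right)} = \frac{1}{2} \left(-5\right) = - \frac{5}{2}$)
$D = \frac{31}{3}$ ($D = - \frac{-37 - -6}{3} = - \frac{-37 + 6}{3} = \left(- \frac{1}{3}\right) \left(-31\right) = \frac{31}{3} \approx 10.333$)
$O{\left(w,m \right)} = \frac{m}{38}$ ($O{\left(w,m \right)} = m \frac{1}{38} = \frac{m}{38}$)
$\frac{O{\left(F{\left(2 \right)},D \right)}}{957} = \frac{\frac{1}{38} \cdot \frac{31}{3}}{957} = \frac{31}{114} \cdot \frac{1}{957} = \frac{31}{109098}$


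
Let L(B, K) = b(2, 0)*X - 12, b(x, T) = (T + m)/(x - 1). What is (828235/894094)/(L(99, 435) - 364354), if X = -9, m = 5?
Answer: -828235/325817688634 ≈ -2.5420e-6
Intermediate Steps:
b(x, T) = (5 + T)/(-1 + x) (b(x, T) = (T + 5)/(x - 1) = (5 + T)/(-1 + x))
L(B, K) = -57 (L(B, K) = ((5 + 0)/(-1 + 2))*(-9) - 12 = (5/1)*(-9) - 12 = (1*5)*(-9) - 12 = 5*(-9) - 12 = -45 - 12 = -57)
(828235/894094)/(L(99, 435) - 364354) = (828235/894094)/(-57 - 364354) = (828235*(1/894094))/(-364411) = (828235/894094)*(-1/364411) = -828235/325817688634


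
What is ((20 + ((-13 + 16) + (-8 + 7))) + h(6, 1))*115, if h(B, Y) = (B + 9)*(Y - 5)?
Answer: -4370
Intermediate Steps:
h(B, Y) = (-5 + Y)*(9 + B) (h(B, Y) = (9 + B)*(-5 + Y) = (-5 + Y)*(9 + B))
((20 + ((-13 + 16) + (-8 + 7))) + h(6, 1))*115 = ((20 + ((-13 + 16) + (-8 + 7))) + (-45 - 5*6 + 9*1 + 6*1))*115 = ((20 + (3 - 1)) + (-45 - 30 + 9 + 6))*115 = ((20 + 2) - 60)*115 = (22 - 60)*115 = -38*115 = -4370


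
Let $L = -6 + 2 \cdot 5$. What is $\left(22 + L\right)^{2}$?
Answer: $676$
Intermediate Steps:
$L = 4$ ($L = -6 + 10 = 4$)
$\left(22 + L\right)^{2} = \left(22 + 4\right)^{2} = 26^{2} = 676$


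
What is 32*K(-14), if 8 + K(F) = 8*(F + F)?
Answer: -7424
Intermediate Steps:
K(F) = -8 + 16*F (K(F) = -8 + 8*(F + F) = -8 + 8*(2*F) = -8 + 16*F)
32*K(-14) = 32*(-8 + 16*(-14)) = 32*(-8 - 224) = 32*(-232) = -7424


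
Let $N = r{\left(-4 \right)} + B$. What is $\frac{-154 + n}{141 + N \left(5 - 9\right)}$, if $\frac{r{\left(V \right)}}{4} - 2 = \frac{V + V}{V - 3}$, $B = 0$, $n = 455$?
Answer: $\frac{2107}{635} \approx 3.3181$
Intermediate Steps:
$r{\left(V \right)} = 8 + \frac{8 V}{-3 + V}$ ($r{\left(V \right)} = 8 + 4 \frac{V + V}{V - 3} = 8 + 4 \frac{2 V}{-3 + V} = 8 + \frac{8 V}{-3 + V}$)
$N = \frac{88}{7}$ ($N = \frac{8 \left(-3 + 2 \left(-4\right)\right)}{-3 - 4} + 0 = \frac{8 \left(-3 - 8\right)}{-7} + 0 = 8 \left(- \frac{1}{7}\right) \left(-11\right) + 0 = \frac{88}{7} + 0 = \frac{88}{7} \approx 12.571$)
$\frac{-154 + n}{141 + N \left(5 - 9\right)} = \frac{-154 + 455}{141 + \frac{88 \left(5 - 9\right)}{7}} = \frac{301}{141 + \frac{88}{7} \left(-4\right)} = \frac{301}{141 - \frac{352}{7}} = \frac{301}{\frac{635}{7}} = 301 \cdot \frac{7}{635} = \frac{2107}{635}$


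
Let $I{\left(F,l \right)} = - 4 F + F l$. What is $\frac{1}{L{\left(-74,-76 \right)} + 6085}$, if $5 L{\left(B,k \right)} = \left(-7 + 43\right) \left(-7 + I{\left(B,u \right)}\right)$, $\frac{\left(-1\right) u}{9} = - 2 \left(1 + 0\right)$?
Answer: $- \frac{5}{7123} \approx -0.00070195$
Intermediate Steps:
$u = 18$ ($u = - 9 \left(- 2 \left(1 + 0\right)\right) = - 9 \left(\left(-2\right) 1\right) = \left(-9\right) \left(-2\right) = 18$)
$L{\left(B,k \right)} = - \frac{252}{5} + \frac{504 B}{5}$ ($L{\left(B,k \right)} = \frac{\left(-7 + 43\right) \left(-7 + B \left(-4 + 18\right)\right)}{5} = \frac{36 \left(-7 + B 14\right)}{5} = \frac{36 \left(-7 + 14 B\right)}{5} = \frac{-252 + 504 B}{5} = - \frac{252}{5} + \frac{504 B}{5}$)
$\frac{1}{L{\left(-74,-76 \right)} + 6085} = \frac{1}{\left(- \frac{252}{5} + \frac{504}{5} \left(-74\right)\right) + 6085} = \frac{1}{\left(- \frac{252}{5} - \frac{37296}{5}\right) + 6085} = \frac{1}{- \frac{37548}{5} + 6085} = \frac{1}{- \frac{7123}{5}} = - \frac{5}{7123}$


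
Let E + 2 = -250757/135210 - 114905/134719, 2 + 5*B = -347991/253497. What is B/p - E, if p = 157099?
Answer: 1138288604623448004503/241803539187658671990 ≈ 4.7075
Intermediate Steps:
B = -56999/84499 (B = -⅖ + (-347991/253497)/5 = -⅖ + (-347991*1/253497)/5 = -⅖ + (⅕)*(-115997/84499) = -⅖ - 115997/422495 = -56999/84499 ≈ -0.67455)
E = -85748749313/18215355990 (E = -2 + (-250757/135210 - 114905/134719) = -2 - 49318037333/18215355990 = -85748749313/18215355990 ≈ -4.7075)
B/p - E = -56999/84499/157099 - 1*(-85748749313/18215355990) = -56999/84499*1/157099 + 85748749313/18215355990 = -56999/13274708401 + 85748749313/18215355990 = 1138288604623448004503/241803539187658671990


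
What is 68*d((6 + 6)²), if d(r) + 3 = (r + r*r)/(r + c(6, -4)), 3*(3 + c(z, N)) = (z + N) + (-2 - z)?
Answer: 1391484/139 ≈ 10011.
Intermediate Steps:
c(z, N) = -11/3 + N/3 (c(z, N) = -3 + ((z + N) + (-2 - z))/3 = -3 + ((N + z) + (-2 - z))/3 = -3 + (-2 + N)/3 = -3 + (-⅔ + N/3) = -11/3 + N/3)
d(r) = -3 + (r + r²)/(-5 + r) (d(r) = -3 + (r + r*r)/(r + (-11/3 + (⅓)*(-4))) = -3 + (r + r²)/(r + (-11/3 - 4/3)) = -3 + (r + r²)/(r - 5) = -3 + (r + r²)/(-5 + r))
68*d((6 + 6)²) = 68*((15 + ((6 + 6)²)² - 2*(6 + 6)²)/(-5 + (6 + 6)²)) = 68*((15 + (12²)² - 2*12²)/(-5 + 12²)) = 68*((15 + 144² - 2*144)/(-5 + 144)) = 68*((15 + 20736 - 288)/139) = 68*((1/139)*20463) = 68*(20463/139) = 1391484/139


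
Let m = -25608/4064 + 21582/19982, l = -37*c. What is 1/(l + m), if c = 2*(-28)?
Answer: 5075428/10489787453 ≈ 0.00048384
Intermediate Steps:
c = -56
l = 2072 (l = -37*(-56) = 2072)
m = -26499363/5075428 (m = -25608*1/4064 + 21582*(1/19982) = -3201/508 + 10791/9991 = -26499363/5075428 ≈ -5.2211)
1/(l + m) = 1/(2072 - 26499363/5075428) = 1/(10489787453/5075428) = 5075428/10489787453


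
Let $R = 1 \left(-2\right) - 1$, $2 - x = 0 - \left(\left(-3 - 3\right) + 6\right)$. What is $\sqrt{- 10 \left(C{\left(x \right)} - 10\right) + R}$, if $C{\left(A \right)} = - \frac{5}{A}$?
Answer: $\sqrt{122} \approx 11.045$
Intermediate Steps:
$x = 2$ ($x = 2 - \left(0 - \left(\left(-3 - 3\right) + 6\right)\right) = 2 - \left(0 - \left(-6 + 6\right)\right) = 2 - \left(0 - 0\right) = 2 - \left(0 + 0\right) = 2 - 0 = 2 + 0 = 2$)
$R = -3$ ($R = -2 - 1 = -3$)
$\sqrt{- 10 \left(C{\left(x \right)} - 10\right) + R} = \sqrt{- 10 \left(- \frac{5}{2} - 10\right) - 3} = \sqrt{\left(-10\right) \left(- \frac{25}{2}\right) - 3} = \sqrt{125 - 3} = \sqrt{122}$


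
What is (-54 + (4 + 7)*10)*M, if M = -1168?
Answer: -65408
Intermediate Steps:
(-54 + (4 + 7)*10)*M = (-54 + (4 + 7)*10)*(-1168) = (-54 + 11*10)*(-1168) = (-54 + 110)*(-1168) = 56*(-1168) = -65408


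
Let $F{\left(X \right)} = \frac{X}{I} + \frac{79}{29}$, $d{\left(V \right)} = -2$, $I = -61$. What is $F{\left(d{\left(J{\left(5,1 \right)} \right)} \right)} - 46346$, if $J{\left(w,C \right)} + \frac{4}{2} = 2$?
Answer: $- \frac{81981197}{1769} \approx -46343.0$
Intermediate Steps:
$J{\left(w,C \right)} = 0$ ($J{\left(w,C \right)} = -2 + 2 = 0$)
$F{\left(X \right)} = \frac{79}{29} - \frac{X}{61}$ ($F{\left(X \right)} = \frac{X}{-61} + \frac{79}{29} = X \left(- \frac{1}{61}\right) + 79 \cdot \frac{1}{29} = - \frac{X}{61} + \frac{79}{29} = \frac{79}{29} - \frac{X}{61}$)
$F{\left(d{\left(J{\left(5,1 \right)} \right)} \right)} - 46346 = \left(\frac{79}{29} - - \frac{2}{61}\right) - 46346 = \left(\frac{79}{29} + \frac{2}{61}\right) - 46346 = \frac{4877}{1769} - 46346 = - \frac{81981197}{1769}$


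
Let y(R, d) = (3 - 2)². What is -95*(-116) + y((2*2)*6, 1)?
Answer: 11021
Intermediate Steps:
y(R, d) = 1 (y(R, d) = 1² = 1)
-95*(-116) + y((2*2)*6, 1) = -95*(-116) + 1 = 11020 + 1 = 11021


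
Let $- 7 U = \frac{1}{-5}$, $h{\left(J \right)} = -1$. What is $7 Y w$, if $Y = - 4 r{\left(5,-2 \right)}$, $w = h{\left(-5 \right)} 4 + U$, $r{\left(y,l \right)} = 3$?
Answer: $\frac{1668}{5} \approx 333.6$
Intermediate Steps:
$U = \frac{1}{35}$ ($U = - \frac{1}{7 \left(-5\right)} = \left(- \frac{1}{7}\right) \left(- \frac{1}{5}\right) = \frac{1}{35} \approx 0.028571$)
$w = - \frac{139}{35}$ ($w = \left(-1\right) 4 + \frac{1}{35} = -4 + \frac{1}{35} = - \frac{139}{35} \approx -3.9714$)
$Y = -12$ ($Y = \left(-4\right) 3 = -12$)
$7 Y w = 7 \left(-12\right) \left(- \frac{139}{35}\right) = \left(-84\right) \left(- \frac{139}{35}\right) = \frac{1668}{5}$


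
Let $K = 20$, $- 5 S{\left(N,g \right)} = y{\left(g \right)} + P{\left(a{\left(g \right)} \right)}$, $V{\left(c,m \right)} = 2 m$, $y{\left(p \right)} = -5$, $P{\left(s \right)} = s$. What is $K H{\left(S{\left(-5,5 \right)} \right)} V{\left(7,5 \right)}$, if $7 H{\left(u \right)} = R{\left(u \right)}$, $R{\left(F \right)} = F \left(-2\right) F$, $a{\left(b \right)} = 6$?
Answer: $- \frac{16}{7} \approx -2.2857$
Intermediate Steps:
$S{\left(N,g \right)} = - \frac{1}{5}$ ($S{\left(N,g \right)} = - \frac{-5 + 6}{5} = \left(- \frac{1}{5}\right) 1 = - \frac{1}{5}$)
$R{\left(F \right)} = - 2 F^{2}$ ($R{\left(F \right)} = - 2 F F = - 2 F^{2}$)
$H{\left(u \right)} = - \frac{2 u^{2}}{7}$ ($H{\left(u \right)} = \frac{\left(-2\right) u^{2}}{7} = - \frac{2 u^{2}}{7}$)
$K H{\left(S{\left(-5,5 \right)} \right)} V{\left(7,5 \right)} = 20 \left(- \frac{2 \left(- \frac{1}{5}\right)^{2}}{7}\right) 2 \cdot 5 = 20 \left(\left(- \frac{2}{7}\right) \frac{1}{25}\right) 10 = 20 \left(- \frac{2}{175}\right) 10 = \left(- \frac{8}{35}\right) 10 = - \frac{16}{7}$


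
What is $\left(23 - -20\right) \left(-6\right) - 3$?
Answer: $-261$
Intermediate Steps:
$\left(23 - -20\right) \left(-6\right) - 3 = \left(23 + 20\right) \left(-6\right) - 3 = 43 \left(-6\right) - 3 = -258 - 3 = -261$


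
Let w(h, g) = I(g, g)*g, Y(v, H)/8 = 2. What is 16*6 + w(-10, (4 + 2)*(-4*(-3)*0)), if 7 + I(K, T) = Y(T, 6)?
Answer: 96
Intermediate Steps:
Y(v, H) = 16 (Y(v, H) = 8*2 = 16)
I(K, T) = 9 (I(K, T) = -7 + 16 = 9)
w(h, g) = 9*g
16*6 + w(-10, (4 + 2)*(-4*(-3)*0)) = 16*6 + 9*((4 + 2)*(-4*(-3)*0)) = 96 + 9*(6*(12*0)) = 96 + 9*(6*0) = 96 + 9*0 = 96 + 0 = 96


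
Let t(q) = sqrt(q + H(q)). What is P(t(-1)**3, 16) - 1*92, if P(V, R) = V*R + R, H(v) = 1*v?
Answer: -76 - 32*I*sqrt(2) ≈ -76.0 - 45.255*I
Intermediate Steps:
H(v) = v
t(q) = sqrt(2)*sqrt(q) (t(q) = sqrt(q + q) = sqrt(2*q) = sqrt(2)*sqrt(q))
P(V, R) = R + R*V (P(V, R) = R*V + R = R + R*V)
P(t(-1)**3, 16) - 1*92 = 16*(1 + (sqrt(2)*sqrt(-1))**3) - 1*92 = 16*(1 + (sqrt(2)*I)**3) - 92 = 16*(1 + (I*sqrt(2))**3) - 92 = 16*(1 - 2*I*sqrt(2)) - 92 = (16 - 32*I*sqrt(2)) - 92 = -76 - 32*I*sqrt(2)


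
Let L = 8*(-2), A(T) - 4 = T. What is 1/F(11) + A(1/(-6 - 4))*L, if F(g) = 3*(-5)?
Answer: -937/15 ≈ -62.467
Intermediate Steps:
F(g) = -15
A(T) = 4 + T
L = -16
1/F(11) + A(1/(-6 - 4))*L = 1/(-15) + (4 + 1/(-6 - 4))*(-16) = -1/15 + (4 + 1/(-10))*(-16) = -1/15 + (4 - ⅒)*(-16) = -1/15 + (39/10)*(-16) = -1/15 - 312/5 = -937/15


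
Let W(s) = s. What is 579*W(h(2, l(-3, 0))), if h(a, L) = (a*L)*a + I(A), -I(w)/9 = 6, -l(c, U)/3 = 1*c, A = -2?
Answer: -10422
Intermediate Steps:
l(c, U) = -3*c
I(w) = -54 (I(w) = -9*6 = -54)
h(a, L) = -54 + L*a² (h(a, L) = (a*L)*a - 54 = (L*a)*a - 54 = L*a² - 54 = -54 + L*a²)
579*W(h(2, l(-3, 0))) = 579*(-54 - 3*(-3)*2²) = 579*(-54 + 9*4) = 579*(-54 + 36) = 579*(-18) = -10422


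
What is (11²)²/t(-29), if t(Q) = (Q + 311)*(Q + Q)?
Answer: -14641/16356 ≈ -0.89515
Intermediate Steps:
t(Q) = 2*Q*(311 + Q) (t(Q) = (311 + Q)*(2*Q) = 2*Q*(311 + Q))
(11²)²/t(-29) = (11²)²/((2*(-29)*(311 - 29))) = 121²/((2*(-29)*282)) = 14641/(-16356) = 14641*(-1/16356) = -14641/16356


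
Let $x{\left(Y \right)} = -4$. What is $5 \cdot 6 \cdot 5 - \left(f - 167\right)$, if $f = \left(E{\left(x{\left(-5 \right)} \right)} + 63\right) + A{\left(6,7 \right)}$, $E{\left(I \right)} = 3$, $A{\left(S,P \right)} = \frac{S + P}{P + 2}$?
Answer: $\frac{2246}{9} \approx 249.56$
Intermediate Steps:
$A{\left(S,P \right)} = \frac{P + S}{2 + P}$
$f = \frac{607}{9}$ ($f = \left(3 + 63\right) + \frac{7 + 6}{2 + 7} = 66 + \frac{1}{9} \cdot 13 = 66 + \frac{13}{9} = \frac{607}{9} \approx 67.444$)
$5 \cdot 6 \cdot 5 - \left(f - 167\right) = 5 \cdot 6 \cdot 5 - \left(\frac{607}{9} - 167\right) = 30 \cdot 5 - - \frac{896}{9} = 150 + \frac{896}{9} = \frac{2246}{9}$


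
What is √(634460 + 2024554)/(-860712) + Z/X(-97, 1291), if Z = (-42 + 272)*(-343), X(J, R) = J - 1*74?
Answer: 78890/171 - √295446/286904 ≈ 461.34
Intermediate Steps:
X(J, R) = -74 + J (X(J, R) = J - 74 = -74 + J)
Z = -78890 (Z = 230*(-343) = -78890)
√(634460 + 2024554)/(-860712) + Z/X(-97, 1291) = √(634460 + 2024554)/(-860712) - 78890/(-74 - 97) = √2659014*(-1/860712) - 78890/(-171) = (3*√295446)*(-1/860712) - 78890*(-1/171) = -√295446/286904 + 78890/171 = 78890/171 - √295446/286904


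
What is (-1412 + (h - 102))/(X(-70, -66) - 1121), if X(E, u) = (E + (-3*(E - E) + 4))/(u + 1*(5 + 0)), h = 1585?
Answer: -4331/68315 ≈ -0.063398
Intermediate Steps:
X(E, u) = (4 + E)/(5 + u) (X(E, u) = (E + (-3*0 + 4))/(u + 1*5) = (E + (0 + 4))/(u + 5) = (E + 4)/(5 + u) = (4 + E)/(5 + u))
(-1412 + (h - 102))/(X(-70, -66) - 1121) = (-1412 + (1585 - 102))/((4 - 70)/(5 - 66) - 1121) = (-1412 + 1483)/(-66/(-61) - 1121) = 71/(-1/61*(-66) - 1121) = 71/(66/61 - 1121) = 71/(-68315/61) = 71*(-61/68315) = -4331/68315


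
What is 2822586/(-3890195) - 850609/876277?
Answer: -8109960829/4781049655 ≈ -1.6963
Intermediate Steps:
2822586/(-3890195) - 850609/876277 = 2822586*(-1/3890195) - 850609*1/876277 = -2822586/3890195 - 1193/1229 = -8109960829/4781049655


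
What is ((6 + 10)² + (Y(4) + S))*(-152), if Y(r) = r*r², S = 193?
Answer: -77976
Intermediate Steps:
Y(r) = r³
((6 + 10)² + (Y(4) + S))*(-152) = ((6 + 10)² + (4³ + 193))*(-152) = (16² + (64 + 193))*(-152) = (256 + 257)*(-152) = 513*(-152) = -77976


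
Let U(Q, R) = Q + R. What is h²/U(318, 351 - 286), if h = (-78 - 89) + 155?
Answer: 144/383 ≈ 0.37598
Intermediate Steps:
h = -12 (h = -167 + 155 = -12)
h²/U(318, 351 - 286) = (-12)²/(318 + (351 - 286)) = 144/(318 + 65) = 144/383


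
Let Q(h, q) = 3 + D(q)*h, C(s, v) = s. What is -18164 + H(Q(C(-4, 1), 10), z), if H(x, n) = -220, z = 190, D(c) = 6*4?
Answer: -18384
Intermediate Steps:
D(c) = 24
Q(h, q) = 3 + 24*h
-18164 + H(Q(C(-4, 1), 10), z) = -18164 - 220 = -18384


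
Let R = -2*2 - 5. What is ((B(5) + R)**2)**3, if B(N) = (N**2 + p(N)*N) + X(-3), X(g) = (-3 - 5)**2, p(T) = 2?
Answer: 531441000000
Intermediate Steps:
X(g) = 64 (X(g) = (-8)**2 = 64)
B(N) = 64 + N**2 + 2*N (B(N) = (N**2 + 2*N) + 64 = 64 + N**2 + 2*N)
R = -9 (R = -4 - 5 = -9)
((B(5) + R)**2)**3 = (((64 + 5**2 + 2*5) - 9)**2)**3 = (((64 + 25 + 10) - 9)**2)**3 = ((99 - 9)**2)**3 = (90**2)**3 = 8100**3 = 531441000000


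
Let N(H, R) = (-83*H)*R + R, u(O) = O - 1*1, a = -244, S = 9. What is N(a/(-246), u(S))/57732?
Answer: -20006/1775259 ≈ -0.011269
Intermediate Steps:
u(O) = -1 + O (u(O) = O - 1 = -1 + O)
N(H, R) = R - 83*H*R (N(H, R) = -83*H*R + R = R - 83*H*R)
N(a/(-246), u(S))/57732 = ((-1 + 9)*(1 - (-20252)/(-246)))/57732 = (8*(1 - (-20252)*(-1)/246))*(1/57732) = (8*(1 - 83*122/123))*(1/57732) = (8*(1 - 10126/123))*(1/57732) = (8*(-10003/123))*(1/57732) = -80024/123*1/57732 = -20006/1775259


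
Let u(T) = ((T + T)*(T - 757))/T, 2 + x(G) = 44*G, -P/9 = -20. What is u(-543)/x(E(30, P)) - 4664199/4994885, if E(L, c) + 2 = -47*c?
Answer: -24623350181/26567793315 ≈ -0.92681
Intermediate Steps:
P = 180 (P = -9*(-20) = 180)
E(L, c) = -2 - 47*c
x(G) = -2 + 44*G
u(T) = -1514 + 2*T (u(T) = ((2*T)*(-757 + T))/T = (2*T*(-757 + T))/T = -1514 + 2*T)
u(-543)/x(E(30, P)) - 4664199/4994885 = (-1514 + 2*(-543))/(-2 + 44*(-2 - 47*180)) - 4664199/4994885 = (-1514 - 1086)/(-2 + 44*(-2 - 8460)) - 4664199*1/4994885 = -2600/(-2 + 44*(-8462)) - 4664199/4994885 = -2600/(-2 - 372328) - 4664199/4994885 = -2600/(-372330) - 4664199/4994885 = -2600*(-1/372330) - 4664199/4994885 = 260/37233 - 4664199/4994885 = -24623350181/26567793315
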